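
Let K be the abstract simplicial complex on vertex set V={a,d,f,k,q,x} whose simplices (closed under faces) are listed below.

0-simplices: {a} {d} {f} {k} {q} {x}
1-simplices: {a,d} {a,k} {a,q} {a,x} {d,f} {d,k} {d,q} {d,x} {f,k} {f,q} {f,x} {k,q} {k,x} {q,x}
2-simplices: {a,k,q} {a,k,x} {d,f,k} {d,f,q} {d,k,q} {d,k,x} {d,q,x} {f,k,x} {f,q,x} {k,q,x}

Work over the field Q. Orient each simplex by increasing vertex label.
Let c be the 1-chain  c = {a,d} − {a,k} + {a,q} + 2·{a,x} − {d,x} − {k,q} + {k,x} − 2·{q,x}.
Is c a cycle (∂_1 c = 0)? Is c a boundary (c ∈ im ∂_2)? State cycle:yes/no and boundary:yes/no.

n_0=6 n_1=14 n_2=10  [Q]
∂1: piv[ad,ak,aq,ax,df] rk=5  ker:dk,dq,dx,fk,fq,fx,kq,kx,qx
∂2: piv[akq,akx,dfk,dfq,dkq,dkx,dqx,fkx] rk=8  ker:fqx,kqx
∂1c = −3·{a} + 2·{d} − {k} + 2·{q}

cycle:no boundary:no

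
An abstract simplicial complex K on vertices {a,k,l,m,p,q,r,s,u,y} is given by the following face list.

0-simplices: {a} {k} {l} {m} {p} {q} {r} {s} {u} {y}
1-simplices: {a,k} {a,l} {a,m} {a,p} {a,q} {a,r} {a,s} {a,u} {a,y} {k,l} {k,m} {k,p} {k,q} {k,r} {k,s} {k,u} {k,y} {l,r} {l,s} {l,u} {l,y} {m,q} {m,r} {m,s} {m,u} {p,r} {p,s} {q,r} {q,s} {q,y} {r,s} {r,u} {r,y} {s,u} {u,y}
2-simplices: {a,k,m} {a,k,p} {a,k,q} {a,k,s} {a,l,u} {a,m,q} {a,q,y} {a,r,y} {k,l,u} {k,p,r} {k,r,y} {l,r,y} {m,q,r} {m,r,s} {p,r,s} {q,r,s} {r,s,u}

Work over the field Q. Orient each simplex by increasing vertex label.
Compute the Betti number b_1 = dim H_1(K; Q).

n_0=10 n_1=35 n_2=17  [Q]
∂1: piv[ak,al,am,ap,aq,ar,as,au,ay] rk=9  ker:kl,km,kp,kq,kr,ks,ku,ky,lr,ls,lu,ly,mq,mr,ms,mu,pr,ps,qr,qs,qy,rs,ru,ry,su,uy
∂2: piv[akm,akp,akq,aks,alu,amq,aqy,ary,klu,kpr,kry,lry,mqr,mrs,prs,qrs,rsu] rk=17
b_1=(35−9)−17=9

b_1=9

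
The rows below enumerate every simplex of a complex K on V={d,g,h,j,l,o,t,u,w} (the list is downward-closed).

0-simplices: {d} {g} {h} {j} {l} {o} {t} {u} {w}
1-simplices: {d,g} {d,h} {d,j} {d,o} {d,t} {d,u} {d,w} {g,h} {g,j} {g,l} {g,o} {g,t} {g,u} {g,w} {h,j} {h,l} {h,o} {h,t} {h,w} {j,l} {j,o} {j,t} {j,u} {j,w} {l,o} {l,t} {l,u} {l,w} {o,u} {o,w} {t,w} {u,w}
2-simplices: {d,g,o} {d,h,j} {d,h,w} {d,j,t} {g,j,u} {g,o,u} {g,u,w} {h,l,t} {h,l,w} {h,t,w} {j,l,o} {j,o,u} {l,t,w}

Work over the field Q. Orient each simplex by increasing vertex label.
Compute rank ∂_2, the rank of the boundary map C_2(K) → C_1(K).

rank∂_2=12

n_0=9 n_1=32 n_2=13  [Q]
∂1: piv[dg,dh,dj,do,dt,du,dw,gl] rk=8  ker:gh,gj,go,gt,gu,gw,hj,hl,ho,ht,hw,jl,jo,jt,ju,jw,lo,lt,lu,lw,ou,ow,tw,uw
∂2: piv[dgo,dhj,dhw,djt,gju,gou,guw,hlt,hlw,htw,jlo,jou] rk=12  ker:ltw
rk∂_2=12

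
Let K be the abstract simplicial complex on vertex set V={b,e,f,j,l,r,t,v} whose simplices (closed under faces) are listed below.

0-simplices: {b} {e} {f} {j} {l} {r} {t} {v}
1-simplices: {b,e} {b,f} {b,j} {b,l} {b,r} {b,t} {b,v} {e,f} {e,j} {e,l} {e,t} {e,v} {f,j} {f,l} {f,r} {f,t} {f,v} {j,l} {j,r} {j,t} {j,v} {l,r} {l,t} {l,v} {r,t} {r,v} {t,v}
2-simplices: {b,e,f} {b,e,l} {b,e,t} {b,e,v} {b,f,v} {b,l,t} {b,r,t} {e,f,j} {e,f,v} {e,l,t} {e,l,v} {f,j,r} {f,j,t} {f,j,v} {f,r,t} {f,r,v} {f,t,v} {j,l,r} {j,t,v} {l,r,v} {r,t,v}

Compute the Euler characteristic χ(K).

n_0=8 n_1=27 n_2=21
χ=+8−27+21=2

χ(K)=2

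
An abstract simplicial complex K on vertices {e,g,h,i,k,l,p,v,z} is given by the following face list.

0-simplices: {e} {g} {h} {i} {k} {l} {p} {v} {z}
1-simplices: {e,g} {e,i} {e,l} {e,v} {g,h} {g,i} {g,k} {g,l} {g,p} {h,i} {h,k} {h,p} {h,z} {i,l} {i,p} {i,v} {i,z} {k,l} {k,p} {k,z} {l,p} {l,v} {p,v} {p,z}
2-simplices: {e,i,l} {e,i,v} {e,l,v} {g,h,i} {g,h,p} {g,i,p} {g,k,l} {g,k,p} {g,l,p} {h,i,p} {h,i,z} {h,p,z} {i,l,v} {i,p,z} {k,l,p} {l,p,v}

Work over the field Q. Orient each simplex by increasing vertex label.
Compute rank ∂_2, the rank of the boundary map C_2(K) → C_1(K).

rank∂_2=12

n_0=9 n_1=24 n_2=16  [Q]
∂1: piv[eg,ei,el,ev,gh,gk,gp,hz] rk=8  ker:gi,gl,hi,hk,hp,il,ip,iv,iz,kl,kp,kz,lp,lv,pv,pz
∂2: piv[eil,eiv,elv,ghi,ghp,gip,gkl,gkp,glp,hiz,hpz,lpv] rk=12  ker:hip,ilv,ipz,klp
rk∂_2=12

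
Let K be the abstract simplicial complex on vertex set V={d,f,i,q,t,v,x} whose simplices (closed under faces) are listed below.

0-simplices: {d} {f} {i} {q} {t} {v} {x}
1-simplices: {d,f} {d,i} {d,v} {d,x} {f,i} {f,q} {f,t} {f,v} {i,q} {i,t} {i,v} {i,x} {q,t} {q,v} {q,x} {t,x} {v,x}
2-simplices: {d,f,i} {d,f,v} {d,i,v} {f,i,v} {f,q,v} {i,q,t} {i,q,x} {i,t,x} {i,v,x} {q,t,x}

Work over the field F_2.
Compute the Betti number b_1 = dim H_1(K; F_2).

n_0=7 n_1=17 n_2=10  [Z2]
∂1: piv[df,di,dv,dx,fq,ft] rk=6  ker:fi,fv,iq,it,iv,ix,qt,qv,qx,tx,vx
∂2: piv[dfi,dfv,div,fqv,iqt,iqx,itx,ivx] rk=8  ker:fiv,qtx
b_1=(17−6)−8=3

b_1=3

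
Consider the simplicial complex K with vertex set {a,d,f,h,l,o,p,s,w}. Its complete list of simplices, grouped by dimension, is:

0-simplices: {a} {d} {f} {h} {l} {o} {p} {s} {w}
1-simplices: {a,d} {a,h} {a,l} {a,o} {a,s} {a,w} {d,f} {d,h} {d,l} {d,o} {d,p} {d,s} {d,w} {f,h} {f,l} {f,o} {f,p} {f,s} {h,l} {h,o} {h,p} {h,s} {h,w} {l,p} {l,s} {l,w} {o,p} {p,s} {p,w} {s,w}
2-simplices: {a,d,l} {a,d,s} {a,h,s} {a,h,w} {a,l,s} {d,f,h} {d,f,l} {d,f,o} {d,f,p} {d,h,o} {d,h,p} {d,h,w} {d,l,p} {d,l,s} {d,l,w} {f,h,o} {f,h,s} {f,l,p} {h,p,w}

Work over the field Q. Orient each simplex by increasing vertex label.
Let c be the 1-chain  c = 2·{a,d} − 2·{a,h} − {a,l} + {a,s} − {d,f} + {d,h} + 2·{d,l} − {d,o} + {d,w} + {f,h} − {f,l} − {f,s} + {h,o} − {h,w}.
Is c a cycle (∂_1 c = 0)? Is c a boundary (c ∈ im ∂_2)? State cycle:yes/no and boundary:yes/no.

n_0=9 n_1=30 n_2=19  [Q]
∂1: piv[ad,ah,al,ao,as,aw,df,dp] rk=8  ker:dh,dl,do,ds,dw,fh,fl,fo,fp,fs,hl,ho,hp,hs,hw,lp,ls,lw,op,ps,pw,sw
∂2: piv[adl,ads,ahs,ahw,als,dfh,dfl,dfo,dfp,dho,dhp,dhw,dlp,dlw,fhs,hpw] rk=16  ker:dls,fho,flp
∂1c = 0
c vs im∂2: residual ≠ 0 ⇒ not boundary

cycle:yes boundary:no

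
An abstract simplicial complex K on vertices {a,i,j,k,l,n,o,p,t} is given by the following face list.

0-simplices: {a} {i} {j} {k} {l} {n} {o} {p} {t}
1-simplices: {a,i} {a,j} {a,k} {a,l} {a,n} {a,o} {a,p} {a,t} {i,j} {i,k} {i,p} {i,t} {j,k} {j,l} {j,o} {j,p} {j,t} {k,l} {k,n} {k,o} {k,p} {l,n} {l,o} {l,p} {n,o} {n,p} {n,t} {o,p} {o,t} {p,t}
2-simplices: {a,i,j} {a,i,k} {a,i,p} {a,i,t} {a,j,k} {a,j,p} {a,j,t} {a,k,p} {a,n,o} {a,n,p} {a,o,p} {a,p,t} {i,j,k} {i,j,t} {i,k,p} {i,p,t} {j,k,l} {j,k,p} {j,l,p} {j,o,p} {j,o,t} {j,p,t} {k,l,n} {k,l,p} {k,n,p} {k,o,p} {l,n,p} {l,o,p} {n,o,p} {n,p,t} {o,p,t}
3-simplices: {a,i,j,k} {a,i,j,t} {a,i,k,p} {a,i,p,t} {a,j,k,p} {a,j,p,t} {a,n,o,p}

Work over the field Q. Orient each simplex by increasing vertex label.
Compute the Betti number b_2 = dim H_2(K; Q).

n_0=9 n_1=30 n_2=31 n_3=7  [Q]
∂1: piv[ai,aj,ak,al,an,ao,ap,at] rk=8  ker:ij,ik,ip,it,jk,jl,jo,jp,jt,kl,kn,ko,kp,ln,lo,lp,no,np,nt,op,ot,pt
∂2: piv[aij,aik,aip,ait,ajk,ajp,ajt,akp,ano,anp,aop,apt,jkl,jlp,jop,jot,kln,knp,kop,lop,npt] rk=21  ker:ijk,ijt,ikp,ipt,jkp,jpt,klp,lnp,nop,opt
∂3: piv[aijk,aijt,aikp,aipt,ajkp,ajpt,anop] rk=7
b_2=(31−21)−7=3

b_2=3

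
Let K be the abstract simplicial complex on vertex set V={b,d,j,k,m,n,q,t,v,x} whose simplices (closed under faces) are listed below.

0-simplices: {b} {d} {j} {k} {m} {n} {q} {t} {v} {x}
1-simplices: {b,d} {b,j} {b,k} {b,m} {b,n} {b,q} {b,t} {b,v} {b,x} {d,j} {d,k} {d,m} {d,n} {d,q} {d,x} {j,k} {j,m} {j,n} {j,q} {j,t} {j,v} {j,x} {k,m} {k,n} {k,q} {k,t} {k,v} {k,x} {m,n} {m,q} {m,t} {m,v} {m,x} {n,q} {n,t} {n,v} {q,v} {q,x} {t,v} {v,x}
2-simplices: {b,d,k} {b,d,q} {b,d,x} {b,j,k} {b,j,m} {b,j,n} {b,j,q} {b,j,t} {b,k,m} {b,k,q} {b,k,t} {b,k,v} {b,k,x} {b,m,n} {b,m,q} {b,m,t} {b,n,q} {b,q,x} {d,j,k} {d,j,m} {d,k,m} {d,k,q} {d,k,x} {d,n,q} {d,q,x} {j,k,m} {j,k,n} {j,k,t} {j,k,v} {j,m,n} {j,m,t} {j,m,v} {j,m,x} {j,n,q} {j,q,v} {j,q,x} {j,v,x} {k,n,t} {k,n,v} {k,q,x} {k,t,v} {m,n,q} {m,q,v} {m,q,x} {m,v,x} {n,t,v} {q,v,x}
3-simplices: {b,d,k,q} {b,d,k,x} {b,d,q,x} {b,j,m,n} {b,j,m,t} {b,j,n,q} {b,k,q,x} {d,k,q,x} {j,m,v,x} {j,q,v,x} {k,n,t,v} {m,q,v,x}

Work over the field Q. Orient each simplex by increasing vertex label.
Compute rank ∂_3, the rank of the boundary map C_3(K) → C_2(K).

rank∂_3=11

n_0=10 n_1=40 n_2=47 n_3=12  [Q]
∂1: piv[bd,bj,bk,bm,bn,bq,bt,bv,bx] rk=9  ker:dj,dk,dm,dn,dq,dx,jk,jm,jn,jq,jt,jv,jx,km,kn,kq,kt,kv,kx,mn,mq,mt,mv,mx,nq,nt,nv,qv,qx,tv,vx
∂2: piv[bdk,bdq,bdx,bjk,bjm,bjn,bjq,bjt,bkm,bkq,bkt,bkv,bkx,bmn,bmq,bmt,bnq,bqx,djk,djm,dnq,jkn,jkv,jmv,jmx,jqv,jqx,jvx,knt,knv,ktv] rk=31  ker:dkm,dkq,dkx,dqx,jkm,jkt,jmn,jmt,jnq,kqx,mnq,mqv,mqx,mvx,ntv,qvx
∂3: piv[bdkq,bdkx,bdqx,bjmn,bjmt,bjnq,bkqx,jmvx,jqvx,kntv,mqvx] rk=11  ker:dkqx
rk∂_3=11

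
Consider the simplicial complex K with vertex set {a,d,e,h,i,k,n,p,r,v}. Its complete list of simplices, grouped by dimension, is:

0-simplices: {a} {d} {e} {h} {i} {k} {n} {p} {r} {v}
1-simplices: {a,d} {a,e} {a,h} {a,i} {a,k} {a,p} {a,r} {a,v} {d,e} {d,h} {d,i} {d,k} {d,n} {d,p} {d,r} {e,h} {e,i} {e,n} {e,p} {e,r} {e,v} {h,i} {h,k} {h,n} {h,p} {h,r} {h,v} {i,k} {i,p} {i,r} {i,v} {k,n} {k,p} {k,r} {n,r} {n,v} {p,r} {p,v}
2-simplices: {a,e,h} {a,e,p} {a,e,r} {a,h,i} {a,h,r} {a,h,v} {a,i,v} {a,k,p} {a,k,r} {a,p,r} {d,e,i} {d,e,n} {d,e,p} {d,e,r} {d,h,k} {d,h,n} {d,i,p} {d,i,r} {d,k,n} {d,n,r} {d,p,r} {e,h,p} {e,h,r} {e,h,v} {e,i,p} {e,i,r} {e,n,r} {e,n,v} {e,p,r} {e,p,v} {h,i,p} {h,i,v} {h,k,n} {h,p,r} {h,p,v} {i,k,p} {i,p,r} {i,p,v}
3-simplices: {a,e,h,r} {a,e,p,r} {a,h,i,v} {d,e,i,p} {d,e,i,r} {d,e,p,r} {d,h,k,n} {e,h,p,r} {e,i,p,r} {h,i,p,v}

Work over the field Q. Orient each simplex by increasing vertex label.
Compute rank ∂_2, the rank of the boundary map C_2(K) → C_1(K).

rank∂_2=26

n_0=10 n_1=38 n_2=38 n_3=10  [Q]
∂1: piv[ad,ae,ah,ai,ak,ap,ar,av,dn] rk=9  ker:de,dh,di,dk,dp,dr,eh,ei,en,ep,er,ev,hi,hk,hn,hp,hr,hv,ik,ip,ir,iv,kn,kp,kr,nr,nv,pr,pv
∂2: piv[aeh,aep,aer,ahi,ahr,ahv,aiv,akp,akr,apr,dei,den,dep,der,dhk,dhn,dip,dir,dkn,dnr,ehp,ehv,env,epv,hip,ikp] rk=26  ker:dpr,ehr,eip,eir,enr,epr,hiv,hkn,hpr,hpv,ipr,ipv
∂3: piv[aehr,aepr,ahiv,deip,deir,depr,dhkn,ehpr,eipr,hipv] rk=10
rk∂_2=26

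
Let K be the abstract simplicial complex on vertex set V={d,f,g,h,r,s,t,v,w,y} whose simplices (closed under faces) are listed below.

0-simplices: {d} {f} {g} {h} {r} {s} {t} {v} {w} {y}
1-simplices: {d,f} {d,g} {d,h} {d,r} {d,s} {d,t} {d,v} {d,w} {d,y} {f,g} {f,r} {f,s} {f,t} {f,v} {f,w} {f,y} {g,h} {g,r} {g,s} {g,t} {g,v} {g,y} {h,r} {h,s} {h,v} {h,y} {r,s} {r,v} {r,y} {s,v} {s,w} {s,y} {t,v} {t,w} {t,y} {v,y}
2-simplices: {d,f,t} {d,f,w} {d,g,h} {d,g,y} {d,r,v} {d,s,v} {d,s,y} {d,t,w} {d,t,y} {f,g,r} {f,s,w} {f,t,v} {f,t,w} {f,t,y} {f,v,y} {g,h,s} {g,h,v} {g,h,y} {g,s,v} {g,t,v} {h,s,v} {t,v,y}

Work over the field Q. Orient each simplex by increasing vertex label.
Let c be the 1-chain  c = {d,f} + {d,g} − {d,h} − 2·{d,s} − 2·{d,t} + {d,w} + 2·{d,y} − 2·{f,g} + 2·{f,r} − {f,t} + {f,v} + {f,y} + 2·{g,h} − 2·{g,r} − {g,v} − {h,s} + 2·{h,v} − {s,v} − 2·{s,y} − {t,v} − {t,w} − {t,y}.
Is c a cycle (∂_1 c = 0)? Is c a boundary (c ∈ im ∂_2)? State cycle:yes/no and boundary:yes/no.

n_0=10 n_1=36 n_2=22  [Q]
∂1: piv[df,dg,dh,dr,ds,dt,dv,dw,dy] rk=9  ker:fg,fr,fs,ft,fv,fw,fy,gh,gr,gs,gt,gv,gy,hr,hs,hv,hy,rs,rv,ry,sv,sw,sy,tv,tw,ty,vy
∂2: piv[dft,dfw,dgh,dgy,drv,dsv,dsy,dtw,dty,fgr,fsw,ftv,fty,fvy,ghs,ghv,ghy,gsv,gtv] rk=19  ker:ftw,hsv,tvy
∂1c = 0
c vs im∂2: reduces to 0 ⇒ boundary

cycle:yes boundary:yes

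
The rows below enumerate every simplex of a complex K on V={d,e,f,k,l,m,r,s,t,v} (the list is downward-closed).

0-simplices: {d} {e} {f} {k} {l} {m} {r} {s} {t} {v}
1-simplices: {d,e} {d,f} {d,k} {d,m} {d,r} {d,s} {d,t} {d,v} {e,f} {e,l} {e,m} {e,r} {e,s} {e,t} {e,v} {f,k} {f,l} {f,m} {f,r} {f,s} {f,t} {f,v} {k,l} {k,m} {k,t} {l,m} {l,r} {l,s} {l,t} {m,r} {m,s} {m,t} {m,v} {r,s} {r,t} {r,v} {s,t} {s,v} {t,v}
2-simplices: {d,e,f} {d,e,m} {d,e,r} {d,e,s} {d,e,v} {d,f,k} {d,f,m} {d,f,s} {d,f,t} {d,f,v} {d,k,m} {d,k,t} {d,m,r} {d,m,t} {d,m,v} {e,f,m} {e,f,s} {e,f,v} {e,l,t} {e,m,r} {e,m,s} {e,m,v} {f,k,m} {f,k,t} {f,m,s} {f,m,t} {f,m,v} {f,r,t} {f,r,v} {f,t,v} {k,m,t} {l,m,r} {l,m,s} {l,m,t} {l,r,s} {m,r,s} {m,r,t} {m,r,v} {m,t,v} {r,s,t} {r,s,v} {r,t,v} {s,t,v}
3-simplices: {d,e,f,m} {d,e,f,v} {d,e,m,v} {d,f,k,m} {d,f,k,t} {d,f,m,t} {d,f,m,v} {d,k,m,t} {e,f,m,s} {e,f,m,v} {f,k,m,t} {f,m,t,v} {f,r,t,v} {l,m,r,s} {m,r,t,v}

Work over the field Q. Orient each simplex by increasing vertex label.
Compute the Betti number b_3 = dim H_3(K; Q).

b_3=2

n_0=10 n_1=39 n_2=43 n_3=15  [Q]
∂1: piv[de,df,dk,dm,dr,ds,dt,dv,el] rk=9  ker:ef,em,er,es,et,ev,fk,fl,fm,fr,fs,ft,fv,kl,km,kt,lm,lr,ls,lt,mr,ms,mt,mv,rs,rt,rv,st,sv,tv
∂2: piv[def,dem,der,des,dev,dfk,dfm,dfs,dft,dfv,dkm,dkt,dmr,dmt,dmv,elt,ems,frt,frv,ftv,lmr,lms,lmt,lrs,mrt,rst,rsv] rk=27  ker:efm,efs,efv,emr,emv,fkm,fkt,fms,fmt,fmv,kmt,mrs,mrv,mtv,rtv,stv
∂3: piv[defm,defv,demv,dfkm,dfkt,dfmt,dfmv,dkmt,efms,fmtv,frtv,lmrs,mrtv] rk=13  ker:efmv,fkmt
b_3=(15−13)−0=2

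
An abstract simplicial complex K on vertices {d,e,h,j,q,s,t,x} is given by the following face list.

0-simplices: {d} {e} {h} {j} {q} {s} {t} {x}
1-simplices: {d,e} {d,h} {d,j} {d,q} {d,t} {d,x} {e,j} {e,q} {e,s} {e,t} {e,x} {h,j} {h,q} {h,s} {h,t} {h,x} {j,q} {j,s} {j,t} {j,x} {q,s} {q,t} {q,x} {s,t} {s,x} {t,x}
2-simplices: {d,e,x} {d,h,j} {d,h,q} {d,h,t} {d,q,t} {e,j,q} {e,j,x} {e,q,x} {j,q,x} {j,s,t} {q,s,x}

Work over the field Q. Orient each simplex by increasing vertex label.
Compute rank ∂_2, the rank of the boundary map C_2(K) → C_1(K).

n_0=8 n_1=26 n_2=11  [Q]
∂1: piv[de,dh,dj,dq,dt,dx,es] rk=7  ker:ej,eq,et,ex,hj,hq,hs,ht,hx,jq,js,jt,jx,qs,qt,qx,st,sx,tx
∂2: piv[dex,dhj,dhq,dht,dqt,ejq,ejx,eqx,jst,qsx] rk=10  ker:jqx
rk∂_2=10

rank∂_2=10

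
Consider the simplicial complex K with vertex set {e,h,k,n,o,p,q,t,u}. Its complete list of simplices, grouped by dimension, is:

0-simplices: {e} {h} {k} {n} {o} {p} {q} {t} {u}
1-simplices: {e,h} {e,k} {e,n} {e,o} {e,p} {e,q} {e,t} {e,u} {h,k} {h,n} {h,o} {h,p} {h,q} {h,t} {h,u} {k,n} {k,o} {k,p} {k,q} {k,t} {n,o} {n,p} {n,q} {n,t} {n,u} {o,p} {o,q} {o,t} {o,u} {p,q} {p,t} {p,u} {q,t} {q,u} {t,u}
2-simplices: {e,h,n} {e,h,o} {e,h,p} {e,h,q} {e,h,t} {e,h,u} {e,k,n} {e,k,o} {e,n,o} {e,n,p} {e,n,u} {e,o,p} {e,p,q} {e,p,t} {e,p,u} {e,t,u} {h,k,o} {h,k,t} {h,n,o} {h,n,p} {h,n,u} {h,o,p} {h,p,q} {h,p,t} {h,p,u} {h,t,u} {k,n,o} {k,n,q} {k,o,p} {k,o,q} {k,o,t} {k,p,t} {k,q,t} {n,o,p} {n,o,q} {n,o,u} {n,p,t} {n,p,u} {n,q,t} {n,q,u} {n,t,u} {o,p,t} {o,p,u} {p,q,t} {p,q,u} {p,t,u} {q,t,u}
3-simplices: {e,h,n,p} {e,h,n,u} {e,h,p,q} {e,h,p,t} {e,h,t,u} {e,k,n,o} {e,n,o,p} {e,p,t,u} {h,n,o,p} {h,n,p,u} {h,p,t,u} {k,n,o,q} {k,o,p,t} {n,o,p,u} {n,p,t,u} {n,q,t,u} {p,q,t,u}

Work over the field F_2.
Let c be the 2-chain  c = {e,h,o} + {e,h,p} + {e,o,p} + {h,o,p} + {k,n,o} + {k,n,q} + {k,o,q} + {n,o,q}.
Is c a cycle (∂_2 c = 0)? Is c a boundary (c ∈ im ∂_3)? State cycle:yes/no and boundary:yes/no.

cycle:yes boundary:no

n_0=9 n_1=35 n_2=47 n_3=17  [Z2]
∂1: piv[eh,ek,en,eo,ep,eq,et,eu] rk=8  ker:hk,hn,ho,hp,hq,ht,hu,kn,ko,kp,kq,kt,no,np,nq,nt,nu,op,oq,ot,ou,pq,pt,pu,qt,qu,tu
∂2: piv[ehn,eho,ehp,ehq,eht,ehu,ekn,eko,eno,enp,enu,eop,epq,ept,epu,etu,hko,hkt,knq,kop,koq,kot,kqt,nou,npt,nqu,pqt] rk=27  ker:hno,hnp,hnu,hop,hpq,hpt,hpu,htu,kno,kpt,nop,noq,npu,nqt,ntu,opt,opu,pqu,ptu,qtu
∂3: piv[ehnp,ehnu,ehpq,ehpt,ehtu,ekno,enop,eptu,hnop,hnpu,hptu,knoq,kopt,nopu,nptu,nqtu,pqtu] rk=17
∂2c = 0
c vs im∂3: residual ≠ 0 ⇒ not boundary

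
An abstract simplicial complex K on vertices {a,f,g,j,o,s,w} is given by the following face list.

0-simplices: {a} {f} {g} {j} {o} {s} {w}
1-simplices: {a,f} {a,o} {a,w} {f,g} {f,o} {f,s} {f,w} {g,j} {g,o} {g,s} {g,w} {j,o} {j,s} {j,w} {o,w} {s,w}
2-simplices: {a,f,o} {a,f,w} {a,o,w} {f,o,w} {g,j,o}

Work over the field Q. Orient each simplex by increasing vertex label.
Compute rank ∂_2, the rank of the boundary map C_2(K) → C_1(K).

n_0=7 n_1=16 n_2=5  [Q]
∂1: piv[af,ao,aw,fg,fs,gj] rk=6  ker:fo,fw,go,gs,gw,jo,js,jw,ow,sw
∂2: piv[afo,afw,aow,gjo] rk=4  ker:fow
rk∂_2=4

rank∂_2=4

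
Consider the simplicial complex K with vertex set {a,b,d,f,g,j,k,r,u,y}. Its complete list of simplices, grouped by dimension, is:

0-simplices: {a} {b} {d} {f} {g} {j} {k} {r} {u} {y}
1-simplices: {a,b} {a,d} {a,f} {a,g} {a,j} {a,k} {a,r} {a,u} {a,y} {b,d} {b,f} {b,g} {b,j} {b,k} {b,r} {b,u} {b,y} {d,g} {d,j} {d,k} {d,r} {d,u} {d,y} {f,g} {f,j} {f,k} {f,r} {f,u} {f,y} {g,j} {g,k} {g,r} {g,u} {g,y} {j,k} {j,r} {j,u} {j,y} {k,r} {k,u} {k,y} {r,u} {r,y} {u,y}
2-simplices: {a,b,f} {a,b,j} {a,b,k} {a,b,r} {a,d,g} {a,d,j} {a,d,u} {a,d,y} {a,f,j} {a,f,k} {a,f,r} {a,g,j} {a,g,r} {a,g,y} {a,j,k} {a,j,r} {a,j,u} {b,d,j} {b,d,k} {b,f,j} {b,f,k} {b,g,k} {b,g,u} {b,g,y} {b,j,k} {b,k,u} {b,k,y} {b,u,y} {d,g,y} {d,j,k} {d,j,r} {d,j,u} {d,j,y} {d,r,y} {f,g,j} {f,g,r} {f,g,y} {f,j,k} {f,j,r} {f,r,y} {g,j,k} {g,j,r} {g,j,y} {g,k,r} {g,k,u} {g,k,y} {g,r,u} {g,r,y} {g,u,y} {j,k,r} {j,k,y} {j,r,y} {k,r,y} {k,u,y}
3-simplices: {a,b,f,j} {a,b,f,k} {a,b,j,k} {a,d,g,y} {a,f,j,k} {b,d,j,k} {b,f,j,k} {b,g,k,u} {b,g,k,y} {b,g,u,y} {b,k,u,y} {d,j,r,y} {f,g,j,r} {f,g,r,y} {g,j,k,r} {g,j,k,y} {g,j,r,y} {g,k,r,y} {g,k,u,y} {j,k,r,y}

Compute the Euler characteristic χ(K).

n_0=10 n_1=44 n_2=54 n_3=20
χ=+10−44+54−20=0

χ(K)=0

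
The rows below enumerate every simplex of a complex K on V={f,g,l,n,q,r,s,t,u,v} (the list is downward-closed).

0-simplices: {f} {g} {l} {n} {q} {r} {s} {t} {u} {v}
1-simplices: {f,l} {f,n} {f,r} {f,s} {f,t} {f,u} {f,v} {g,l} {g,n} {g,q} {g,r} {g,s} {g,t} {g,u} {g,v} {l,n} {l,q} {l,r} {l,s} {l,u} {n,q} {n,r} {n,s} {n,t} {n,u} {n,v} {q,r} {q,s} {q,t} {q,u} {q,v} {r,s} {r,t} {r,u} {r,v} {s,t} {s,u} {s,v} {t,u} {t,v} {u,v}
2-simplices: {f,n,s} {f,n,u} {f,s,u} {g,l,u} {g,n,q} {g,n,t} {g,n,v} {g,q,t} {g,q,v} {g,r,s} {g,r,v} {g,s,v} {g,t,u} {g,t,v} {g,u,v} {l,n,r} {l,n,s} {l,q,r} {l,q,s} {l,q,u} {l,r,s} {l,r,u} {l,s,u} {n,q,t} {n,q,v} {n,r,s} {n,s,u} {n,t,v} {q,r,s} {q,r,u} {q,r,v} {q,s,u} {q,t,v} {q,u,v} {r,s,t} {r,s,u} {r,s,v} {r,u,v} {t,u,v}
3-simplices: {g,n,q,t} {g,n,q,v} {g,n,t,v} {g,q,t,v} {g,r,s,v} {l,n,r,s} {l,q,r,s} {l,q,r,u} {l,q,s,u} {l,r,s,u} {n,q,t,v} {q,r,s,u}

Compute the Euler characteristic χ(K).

χ(K)=-4

n_0=10 n_1=41 n_2=39 n_3=12
χ=+10−41+39−12=-4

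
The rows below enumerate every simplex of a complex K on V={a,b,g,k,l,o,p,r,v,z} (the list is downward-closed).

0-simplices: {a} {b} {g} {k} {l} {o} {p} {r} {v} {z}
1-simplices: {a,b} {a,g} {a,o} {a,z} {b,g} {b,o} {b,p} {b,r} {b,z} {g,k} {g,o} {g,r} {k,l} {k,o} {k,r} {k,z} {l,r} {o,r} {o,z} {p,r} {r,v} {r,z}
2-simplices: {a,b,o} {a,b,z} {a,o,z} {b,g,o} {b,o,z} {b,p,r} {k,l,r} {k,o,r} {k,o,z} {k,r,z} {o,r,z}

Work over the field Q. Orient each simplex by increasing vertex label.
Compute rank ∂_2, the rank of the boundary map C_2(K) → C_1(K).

n_0=10 n_1=22 n_2=11  [Q]
∂1: piv[ab,ag,ao,az,bp,br,gk,kl,rv] rk=9  ker:bg,bo,bz,go,gr,ko,kr,kz,lr,or,oz,pr,rz
∂2: piv[abo,abz,aoz,bgo,bpr,klr,kor,koz,krz] rk=9  ker:boz,orz
rk∂_2=9

rank∂_2=9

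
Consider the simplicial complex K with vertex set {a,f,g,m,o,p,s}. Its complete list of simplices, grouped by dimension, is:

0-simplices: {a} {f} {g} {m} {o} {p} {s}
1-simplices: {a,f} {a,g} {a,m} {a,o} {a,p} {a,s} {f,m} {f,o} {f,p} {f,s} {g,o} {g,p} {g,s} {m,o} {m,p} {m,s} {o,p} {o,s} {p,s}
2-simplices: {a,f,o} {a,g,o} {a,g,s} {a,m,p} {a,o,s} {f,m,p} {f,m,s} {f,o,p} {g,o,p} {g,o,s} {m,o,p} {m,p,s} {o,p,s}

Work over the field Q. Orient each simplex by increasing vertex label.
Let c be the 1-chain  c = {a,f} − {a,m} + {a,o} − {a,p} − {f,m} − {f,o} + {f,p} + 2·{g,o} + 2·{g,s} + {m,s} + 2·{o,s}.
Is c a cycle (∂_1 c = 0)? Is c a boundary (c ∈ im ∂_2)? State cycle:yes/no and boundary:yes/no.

cycle:no boundary:no

n_0=7 n_1=19 n_2=13  [Q]
∂1: piv[af,ag,am,ao,ap,as] rk=6  ker:fm,fo,fp,fs,go,gp,gs,mo,mp,ms,op,os,ps
∂2: piv[afo,ago,ags,amp,aos,fmp,fms,fop,gop,mop,mps,ops] rk=12  ker:gos
∂1c = 2·{f} − 4·{g} − 3·{m} + 5·{s}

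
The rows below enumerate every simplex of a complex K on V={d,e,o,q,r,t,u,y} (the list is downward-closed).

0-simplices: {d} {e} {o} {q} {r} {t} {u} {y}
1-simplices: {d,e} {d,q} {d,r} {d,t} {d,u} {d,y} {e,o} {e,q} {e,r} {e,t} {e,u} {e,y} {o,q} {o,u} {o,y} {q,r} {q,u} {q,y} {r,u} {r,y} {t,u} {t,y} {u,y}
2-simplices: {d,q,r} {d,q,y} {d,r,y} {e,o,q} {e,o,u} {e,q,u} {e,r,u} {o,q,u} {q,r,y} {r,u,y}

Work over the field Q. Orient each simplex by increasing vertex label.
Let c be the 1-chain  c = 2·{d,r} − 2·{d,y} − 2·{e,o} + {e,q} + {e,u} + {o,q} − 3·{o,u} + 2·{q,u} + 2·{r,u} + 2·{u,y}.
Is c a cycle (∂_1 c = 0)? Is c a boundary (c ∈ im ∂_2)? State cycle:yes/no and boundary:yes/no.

cycle:yes boundary:yes

n_0=8 n_1=23 n_2=10  [Q]
∂1: piv[de,dq,dr,dt,du,dy,eo] rk=7  ker:eq,er,et,eu,ey,oq,ou,oy,qr,qu,qy,ru,ry,tu,ty,uy
∂2: piv[dqr,dqy,dry,eoq,eou,equ,eru,ruy] rk=8  ker:oqu,qry
∂1c = 0
c vs im∂2: reduces to 0 ⇒ boundary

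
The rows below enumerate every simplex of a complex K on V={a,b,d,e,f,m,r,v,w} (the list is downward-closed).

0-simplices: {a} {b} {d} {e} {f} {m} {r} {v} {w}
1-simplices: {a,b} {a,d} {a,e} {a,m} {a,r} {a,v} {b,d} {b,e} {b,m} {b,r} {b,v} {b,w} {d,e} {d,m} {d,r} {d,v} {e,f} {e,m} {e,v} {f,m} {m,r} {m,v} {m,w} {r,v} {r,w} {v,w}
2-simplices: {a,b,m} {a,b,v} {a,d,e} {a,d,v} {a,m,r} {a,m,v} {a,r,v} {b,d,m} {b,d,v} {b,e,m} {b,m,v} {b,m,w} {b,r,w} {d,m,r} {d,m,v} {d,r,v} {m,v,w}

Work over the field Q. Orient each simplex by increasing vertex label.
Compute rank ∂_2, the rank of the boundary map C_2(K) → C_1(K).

n_0=9 n_1=26 n_2=17  [Q]
∂1: piv[ab,ad,ae,am,ar,av,bw,ef] rk=8  ker:bd,be,bm,br,bv,de,dm,dr,dv,em,ev,fm,mr,mv,mw,rv,rw,vw
∂2: piv[abm,abv,ade,adv,amr,amv,arv,bdm,bdv,bem,bmw,brw,dmr,mvw] rk=14  ker:bmv,dmv,drv
rk∂_2=14

rank∂_2=14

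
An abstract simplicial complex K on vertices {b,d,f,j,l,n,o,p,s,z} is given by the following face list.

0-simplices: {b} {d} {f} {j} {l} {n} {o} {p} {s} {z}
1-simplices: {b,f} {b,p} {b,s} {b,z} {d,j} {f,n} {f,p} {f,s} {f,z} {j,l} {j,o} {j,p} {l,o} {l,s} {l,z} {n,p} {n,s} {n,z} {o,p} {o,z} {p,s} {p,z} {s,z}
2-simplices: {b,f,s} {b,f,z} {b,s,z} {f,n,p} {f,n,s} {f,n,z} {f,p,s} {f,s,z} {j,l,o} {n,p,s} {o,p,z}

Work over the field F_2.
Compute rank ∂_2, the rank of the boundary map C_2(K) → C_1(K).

rank∂_2=9

n_0=10 n_1=23 n_2=11  [Z2]
∂1: piv[bf,bp,bs,bz,dj,fn,jl,jo,jp] rk=9  ker:fp,fs,fz,lo,ls,lz,np,ns,nz,op,oz,ps,pz,sz
∂2: piv[bfs,bfz,bsz,fnp,fns,fnz,fps,jlo,opz] rk=9  ker:fsz,nps
rk∂_2=9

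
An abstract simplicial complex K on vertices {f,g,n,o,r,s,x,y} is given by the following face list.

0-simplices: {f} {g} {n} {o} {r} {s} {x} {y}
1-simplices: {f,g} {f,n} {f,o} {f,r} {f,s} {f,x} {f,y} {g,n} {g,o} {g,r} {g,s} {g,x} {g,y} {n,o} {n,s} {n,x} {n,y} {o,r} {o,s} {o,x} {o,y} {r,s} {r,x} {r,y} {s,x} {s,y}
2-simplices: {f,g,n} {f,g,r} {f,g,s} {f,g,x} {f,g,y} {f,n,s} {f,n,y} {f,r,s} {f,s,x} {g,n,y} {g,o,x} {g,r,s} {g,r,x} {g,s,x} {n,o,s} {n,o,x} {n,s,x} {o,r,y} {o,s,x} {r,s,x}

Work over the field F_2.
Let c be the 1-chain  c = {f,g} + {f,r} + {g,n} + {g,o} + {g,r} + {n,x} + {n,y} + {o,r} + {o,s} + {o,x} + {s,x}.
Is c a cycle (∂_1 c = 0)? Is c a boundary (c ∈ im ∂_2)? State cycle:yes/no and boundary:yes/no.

n_0=8 n_1=26 n_2=20  [Z2]
∂1: piv[fg,fn,fo,fr,fs,fx,fy] rk=7  ker:gn,go,gr,gs,gx,gy,no,ns,nx,ny,or,os,ox,oy,rs,rx,ry,sx,sy
∂2: piv[fgn,fgr,fgs,fgx,fgy,fns,fny,frs,fsx,gox,grx,nos,nox,nsx,ory] rk=15  ker:gny,grs,gsx,osx,rsx
∂1c = {n} + {r} + {x} + {y}

cycle:no boundary:no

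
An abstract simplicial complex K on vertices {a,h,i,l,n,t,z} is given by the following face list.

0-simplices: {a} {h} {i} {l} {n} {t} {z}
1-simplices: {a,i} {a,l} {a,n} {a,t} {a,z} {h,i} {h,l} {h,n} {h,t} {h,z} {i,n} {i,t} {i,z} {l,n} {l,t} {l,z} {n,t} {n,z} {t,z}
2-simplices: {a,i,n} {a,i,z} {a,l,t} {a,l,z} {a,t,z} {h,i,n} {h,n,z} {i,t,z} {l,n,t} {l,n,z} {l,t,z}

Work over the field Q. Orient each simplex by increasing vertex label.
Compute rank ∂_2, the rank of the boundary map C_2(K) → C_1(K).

n_0=7 n_1=19 n_2=11  [Q]
∂1: piv[ai,al,an,at,az,hi] rk=6  ker:hl,hn,ht,hz,in,it,iz,ln,lt,lz,nt,nz,tz
∂2: piv[ain,aiz,alt,alz,atz,hin,hnz,itz,lnt,lnz] rk=10  ker:ltz
rk∂_2=10

rank∂_2=10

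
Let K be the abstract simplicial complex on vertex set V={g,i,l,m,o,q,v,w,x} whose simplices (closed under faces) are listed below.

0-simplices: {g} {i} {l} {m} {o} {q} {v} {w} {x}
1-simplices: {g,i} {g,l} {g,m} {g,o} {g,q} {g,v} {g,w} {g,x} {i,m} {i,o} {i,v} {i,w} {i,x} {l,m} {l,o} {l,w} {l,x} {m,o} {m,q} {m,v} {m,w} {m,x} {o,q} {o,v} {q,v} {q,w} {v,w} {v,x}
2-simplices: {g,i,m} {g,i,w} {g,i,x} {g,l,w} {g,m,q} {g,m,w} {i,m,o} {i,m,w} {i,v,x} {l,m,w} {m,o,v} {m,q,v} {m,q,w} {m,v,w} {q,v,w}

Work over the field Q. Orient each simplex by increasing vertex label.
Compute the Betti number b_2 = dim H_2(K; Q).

n_0=9 n_1=28 n_2=15  [Q]
∂1: piv[gi,gl,gm,go,gq,gv,gw,gx] rk=8  ker:im,io,iv,iw,ix,lm,lo,lw,lx,mo,mq,mv,mw,mx,oq,ov,qv,qw,vw,vx
∂2: piv[gim,giw,gix,glw,gmq,gmw,imo,ivx,lmw,mov,mqv,mqw,mvw] rk=13  ker:imw,qvw
b_2=(15−13)−0=2

b_2=2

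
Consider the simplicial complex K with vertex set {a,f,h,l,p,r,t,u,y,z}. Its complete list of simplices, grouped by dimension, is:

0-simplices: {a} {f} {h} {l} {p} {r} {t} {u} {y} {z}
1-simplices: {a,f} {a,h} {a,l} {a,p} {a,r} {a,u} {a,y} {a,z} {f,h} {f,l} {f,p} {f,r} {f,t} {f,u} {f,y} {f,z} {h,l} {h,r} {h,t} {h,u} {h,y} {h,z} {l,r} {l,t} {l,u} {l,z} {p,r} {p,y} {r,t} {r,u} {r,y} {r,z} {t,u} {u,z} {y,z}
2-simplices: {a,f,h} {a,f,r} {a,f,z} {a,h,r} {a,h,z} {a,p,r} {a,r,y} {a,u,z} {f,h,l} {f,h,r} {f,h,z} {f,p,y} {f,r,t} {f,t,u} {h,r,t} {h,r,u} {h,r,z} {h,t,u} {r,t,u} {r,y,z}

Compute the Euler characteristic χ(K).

χ(K)=-5

n_0=10 n_1=35 n_2=20
χ=+10−35+20=-5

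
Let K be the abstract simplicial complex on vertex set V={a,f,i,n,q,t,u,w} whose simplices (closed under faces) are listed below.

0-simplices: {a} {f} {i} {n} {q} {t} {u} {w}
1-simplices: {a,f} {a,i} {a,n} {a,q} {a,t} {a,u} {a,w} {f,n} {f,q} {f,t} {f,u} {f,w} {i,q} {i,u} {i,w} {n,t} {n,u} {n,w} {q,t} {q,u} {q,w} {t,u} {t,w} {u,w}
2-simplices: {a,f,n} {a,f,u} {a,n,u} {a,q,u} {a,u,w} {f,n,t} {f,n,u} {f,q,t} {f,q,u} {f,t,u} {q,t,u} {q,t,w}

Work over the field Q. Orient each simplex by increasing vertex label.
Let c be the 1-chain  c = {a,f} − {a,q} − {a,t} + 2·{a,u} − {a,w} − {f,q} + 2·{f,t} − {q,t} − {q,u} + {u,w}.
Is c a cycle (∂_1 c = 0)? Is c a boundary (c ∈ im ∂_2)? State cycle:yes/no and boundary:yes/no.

n_0=8 n_1=24 n_2=12  [Q]
∂1: piv[af,ai,an,aq,at,au,aw] rk=7  ker:fn,fq,ft,fu,fw,iq,iu,iw,nt,nu,nw,qt,qu,qw,tu,tw,uw
∂2: piv[afn,afu,anu,aqu,auw,fnt,fqt,fqu,ftu,qtw] rk=10  ker:fnu,qtu
∂1c = 0
c vs im∂2: residual ≠ 0 ⇒ not boundary

cycle:yes boundary:no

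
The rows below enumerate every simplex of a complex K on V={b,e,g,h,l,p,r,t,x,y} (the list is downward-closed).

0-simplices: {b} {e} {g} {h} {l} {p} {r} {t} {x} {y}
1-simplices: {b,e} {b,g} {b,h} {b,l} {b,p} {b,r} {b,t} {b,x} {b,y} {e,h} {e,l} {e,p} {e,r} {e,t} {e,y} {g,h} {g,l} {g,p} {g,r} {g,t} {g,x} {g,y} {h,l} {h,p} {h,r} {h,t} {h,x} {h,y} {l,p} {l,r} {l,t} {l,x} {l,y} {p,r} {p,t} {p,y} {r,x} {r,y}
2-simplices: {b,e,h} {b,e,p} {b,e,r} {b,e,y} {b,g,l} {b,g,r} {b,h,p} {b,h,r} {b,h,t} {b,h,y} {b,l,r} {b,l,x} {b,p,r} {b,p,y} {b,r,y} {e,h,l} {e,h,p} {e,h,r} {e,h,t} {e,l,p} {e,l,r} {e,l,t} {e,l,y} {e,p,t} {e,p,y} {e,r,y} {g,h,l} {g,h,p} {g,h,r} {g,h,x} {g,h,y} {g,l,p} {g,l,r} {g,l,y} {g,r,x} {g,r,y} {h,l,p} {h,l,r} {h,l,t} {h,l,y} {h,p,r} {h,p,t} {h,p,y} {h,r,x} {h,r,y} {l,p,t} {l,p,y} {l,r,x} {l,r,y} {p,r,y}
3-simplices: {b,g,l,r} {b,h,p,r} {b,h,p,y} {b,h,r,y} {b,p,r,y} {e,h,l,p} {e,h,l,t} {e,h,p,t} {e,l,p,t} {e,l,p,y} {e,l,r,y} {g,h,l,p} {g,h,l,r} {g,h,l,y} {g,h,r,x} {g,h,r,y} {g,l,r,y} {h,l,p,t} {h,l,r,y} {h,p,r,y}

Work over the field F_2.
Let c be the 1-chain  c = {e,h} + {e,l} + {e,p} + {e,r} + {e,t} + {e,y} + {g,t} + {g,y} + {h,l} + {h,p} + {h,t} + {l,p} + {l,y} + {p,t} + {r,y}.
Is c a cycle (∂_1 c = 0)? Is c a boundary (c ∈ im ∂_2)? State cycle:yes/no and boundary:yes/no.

cycle:yes boundary:no

n_0=10 n_1=38 n_2=50 n_3=20  [Z2]
∂1: piv[be,bg,bh,bl,bp,br,bt,bx,by] rk=9  ker:eh,el,ep,er,et,ey,gh,gl,gp,gr,gt,gx,gy,hl,hp,hr,ht,hx,hy,lp,lr,lt,lx,ly,pr,pt,py,rx,ry
∂2: piv[beh,bep,ber,bey,bgl,bgr,bhp,bhr,bht,bhy,blr,blx,bpr,bpy,bry,ehl,eht,elp,elr,elt,ely,ept,ghl,ghp,ghx,ghy,grx,lrx] rk=28  ker:ehp,ehr,epy,ery,ghr,glp,glr,gly,gry,hlp,hlr,hlt,hly,hpr,hpt,hpy,hrx,hry,lpt,lpy,lry,pry
∂3: piv[bglr,bhpr,bhpy,bhry,bpry,ehlp,ehlt,ehpt,elpt,elpy,elry,ghlp,ghlr,ghly,ghrx,ghry,glry] rk=17  ker:hlpt,hlry,hpry
∂1c = 0
c vs im∂2: residual ≠ 0 ⇒ not boundary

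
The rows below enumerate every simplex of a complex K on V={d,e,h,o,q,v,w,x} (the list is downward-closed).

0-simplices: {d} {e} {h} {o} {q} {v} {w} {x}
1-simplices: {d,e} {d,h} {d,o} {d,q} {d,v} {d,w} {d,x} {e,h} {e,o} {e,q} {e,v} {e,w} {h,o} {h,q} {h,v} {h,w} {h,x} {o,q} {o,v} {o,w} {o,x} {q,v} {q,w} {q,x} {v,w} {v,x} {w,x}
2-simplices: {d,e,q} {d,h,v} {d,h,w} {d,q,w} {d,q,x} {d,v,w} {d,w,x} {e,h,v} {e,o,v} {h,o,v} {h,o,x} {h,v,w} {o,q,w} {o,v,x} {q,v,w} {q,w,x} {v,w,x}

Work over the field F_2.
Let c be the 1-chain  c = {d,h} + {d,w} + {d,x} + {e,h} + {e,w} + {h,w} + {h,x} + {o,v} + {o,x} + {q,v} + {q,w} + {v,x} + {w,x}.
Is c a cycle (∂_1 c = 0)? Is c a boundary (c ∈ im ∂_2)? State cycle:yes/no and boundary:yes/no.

cycle:no boundary:no

n_0=8 n_1=27 n_2=17  [Z2]
∂1: piv[de,dh,do,dq,dv,dw,dx] rk=7  ker:eh,eo,eq,ev,ew,ho,hq,hv,hw,hx,oq,ov,ow,ox,qv,qw,qx,vw,vx,wx
∂2: piv[deq,dhv,dhw,dqw,dqx,dvw,dwx,ehv,eov,hov,hox,oqw,ovx,qvw,vwx] rk=15  ker:hvw,qwx
∂1c = {d} + {v} + {w} + {x}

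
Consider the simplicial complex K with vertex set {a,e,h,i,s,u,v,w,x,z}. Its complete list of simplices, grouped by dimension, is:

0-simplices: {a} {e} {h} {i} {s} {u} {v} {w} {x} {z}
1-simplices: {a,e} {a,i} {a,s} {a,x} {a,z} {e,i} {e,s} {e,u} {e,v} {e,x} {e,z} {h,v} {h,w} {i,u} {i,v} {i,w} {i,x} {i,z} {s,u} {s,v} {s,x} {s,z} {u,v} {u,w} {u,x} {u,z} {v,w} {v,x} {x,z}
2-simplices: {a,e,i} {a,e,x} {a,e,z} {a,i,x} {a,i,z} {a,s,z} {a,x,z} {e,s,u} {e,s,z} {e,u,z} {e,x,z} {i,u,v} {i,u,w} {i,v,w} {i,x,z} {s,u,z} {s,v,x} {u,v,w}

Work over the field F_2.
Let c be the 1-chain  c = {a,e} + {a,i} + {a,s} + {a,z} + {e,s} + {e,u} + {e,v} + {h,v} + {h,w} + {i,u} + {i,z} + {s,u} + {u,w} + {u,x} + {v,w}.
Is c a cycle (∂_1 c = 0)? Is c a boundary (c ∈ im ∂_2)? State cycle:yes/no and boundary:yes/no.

n_0=10 n_1=29 n_2=18  [Z2]
∂1: piv[ae,ai,as,ax,az,eu,ev,hv,hw] rk=9  ker:ei,es,ex,ez,iu,iv,iw,ix,iz,su,sv,sx,sz,uv,uw,ux,uz,vw,vx,xz
∂2: piv[aei,aex,aez,aix,aiz,asz,axz,esu,esz,euz,iuv,iuw,ivw,svx] rk=14  ker:exz,ixz,suz,uvw
∂1c = {i} + {s} + {u} + {v} + {w} + {x}

cycle:no boundary:no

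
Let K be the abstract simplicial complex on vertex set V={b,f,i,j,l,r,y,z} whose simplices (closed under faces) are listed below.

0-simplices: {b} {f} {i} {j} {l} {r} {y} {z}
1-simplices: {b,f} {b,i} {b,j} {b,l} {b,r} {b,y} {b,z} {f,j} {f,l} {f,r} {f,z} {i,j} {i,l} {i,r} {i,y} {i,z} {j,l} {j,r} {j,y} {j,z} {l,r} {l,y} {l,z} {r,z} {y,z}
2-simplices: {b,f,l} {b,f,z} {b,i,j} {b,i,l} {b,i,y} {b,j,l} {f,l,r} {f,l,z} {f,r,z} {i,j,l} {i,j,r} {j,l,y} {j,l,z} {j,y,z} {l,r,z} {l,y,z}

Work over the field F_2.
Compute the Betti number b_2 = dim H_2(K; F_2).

b_2=3

n_0=8 n_1=25 n_2=16  [Z2]
∂1: piv[bf,bi,bj,bl,br,by,bz] rk=7  ker:fj,fl,fr,fz,ij,il,ir,iy,iz,jl,jr,jy,jz,lr,ly,lz,rz,yz
∂2: piv[bfl,bfz,bij,bil,biy,bjl,flr,flz,frz,ijr,jly,jlz,jyz] rk=13  ker:ijl,lrz,lyz
b_2=(16−13)−0=3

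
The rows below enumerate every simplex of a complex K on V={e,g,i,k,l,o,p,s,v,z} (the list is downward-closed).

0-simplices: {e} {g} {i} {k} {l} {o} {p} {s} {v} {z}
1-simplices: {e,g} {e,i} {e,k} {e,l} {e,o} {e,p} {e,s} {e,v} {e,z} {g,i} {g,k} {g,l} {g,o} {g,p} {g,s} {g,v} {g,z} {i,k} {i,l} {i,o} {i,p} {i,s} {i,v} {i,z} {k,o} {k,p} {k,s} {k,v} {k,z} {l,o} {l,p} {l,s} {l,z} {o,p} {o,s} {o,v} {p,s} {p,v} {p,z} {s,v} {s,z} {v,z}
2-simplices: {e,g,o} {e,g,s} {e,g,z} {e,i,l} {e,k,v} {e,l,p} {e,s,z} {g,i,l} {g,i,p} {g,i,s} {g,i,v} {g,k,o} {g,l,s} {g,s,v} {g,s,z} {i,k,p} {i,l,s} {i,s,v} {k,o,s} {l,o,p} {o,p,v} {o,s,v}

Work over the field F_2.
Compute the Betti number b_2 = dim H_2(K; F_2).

b_2=3

n_0=10 n_1=42 n_2=22  [Z2]
∂1: piv[eg,ei,ek,el,eo,ep,es,ev,ez] rk=9  ker:gi,gk,gl,go,gp,gs,gv,gz,ik,il,io,ip,is,iv,iz,ko,kp,ks,kv,kz,lo,lp,ls,lz,op,os,ov,ps,pv,pz,sv,sz,vz
∂2: piv[ego,egs,egz,eil,ekv,elp,esz,gil,gip,gis,giv,gko,gls,gsv,ikp,kos,lop,opv,osv] rk=19  ker:gsz,ils,isv
b_2=(22−19)−0=3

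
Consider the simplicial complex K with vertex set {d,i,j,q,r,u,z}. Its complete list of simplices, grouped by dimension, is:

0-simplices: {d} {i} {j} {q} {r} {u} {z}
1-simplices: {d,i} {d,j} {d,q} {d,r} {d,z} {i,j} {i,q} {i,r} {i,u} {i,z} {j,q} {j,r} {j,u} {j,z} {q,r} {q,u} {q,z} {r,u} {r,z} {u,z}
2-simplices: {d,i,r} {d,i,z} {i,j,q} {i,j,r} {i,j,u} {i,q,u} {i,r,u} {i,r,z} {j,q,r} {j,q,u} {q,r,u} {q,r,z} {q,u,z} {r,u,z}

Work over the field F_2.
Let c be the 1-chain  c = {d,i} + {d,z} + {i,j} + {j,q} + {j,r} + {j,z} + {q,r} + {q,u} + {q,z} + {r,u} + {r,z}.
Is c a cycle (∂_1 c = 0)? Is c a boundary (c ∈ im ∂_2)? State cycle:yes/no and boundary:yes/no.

cycle:yes boundary:no

n_0=7 n_1=20 n_2=14  [Z2]
∂1: piv[di,dj,dq,dr,dz,iu] rk=6  ker:ij,iq,ir,iz,jq,jr,ju,jz,qr,qu,qz,ru,rz,uz
∂2: piv[dir,diz,ijq,ijr,iju,iqu,iru,irz,jqr,qrz,quz] rk=11  ker:jqu,qru,ruz
∂1c = 0
c vs im∂2: residual ≠ 0 ⇒ not boundary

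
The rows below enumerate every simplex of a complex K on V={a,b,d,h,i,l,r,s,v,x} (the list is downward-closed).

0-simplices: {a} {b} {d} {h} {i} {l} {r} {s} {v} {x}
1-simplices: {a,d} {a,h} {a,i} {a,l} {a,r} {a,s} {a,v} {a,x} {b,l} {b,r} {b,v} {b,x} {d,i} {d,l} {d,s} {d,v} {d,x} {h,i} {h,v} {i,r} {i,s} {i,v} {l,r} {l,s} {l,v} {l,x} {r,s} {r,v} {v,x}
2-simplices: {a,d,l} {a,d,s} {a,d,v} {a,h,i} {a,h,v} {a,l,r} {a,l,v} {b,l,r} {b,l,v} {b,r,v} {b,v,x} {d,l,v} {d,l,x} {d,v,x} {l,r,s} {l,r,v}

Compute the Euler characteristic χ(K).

n_0=10 n_1=29 n_2=16
χ=+10−29+16=-3

χ(K)=-3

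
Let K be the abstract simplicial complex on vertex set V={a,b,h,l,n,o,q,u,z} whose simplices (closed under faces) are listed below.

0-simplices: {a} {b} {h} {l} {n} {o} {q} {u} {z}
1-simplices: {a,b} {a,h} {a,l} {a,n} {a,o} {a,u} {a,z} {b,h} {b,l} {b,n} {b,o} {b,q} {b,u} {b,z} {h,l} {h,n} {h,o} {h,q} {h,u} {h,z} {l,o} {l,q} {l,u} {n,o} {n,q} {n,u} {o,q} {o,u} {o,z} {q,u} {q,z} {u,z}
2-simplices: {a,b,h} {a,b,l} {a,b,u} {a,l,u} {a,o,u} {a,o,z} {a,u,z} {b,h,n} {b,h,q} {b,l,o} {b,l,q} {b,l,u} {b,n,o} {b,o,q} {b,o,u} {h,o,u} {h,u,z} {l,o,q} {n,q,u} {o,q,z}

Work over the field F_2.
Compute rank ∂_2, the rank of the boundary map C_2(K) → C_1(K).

n_0=9 n_1=32 n_2=20  [Z2]
∂1: piv[ab,ah,al,an,ao,au,az,bq] rk=8  ker:bh,bl,bn,bo,bu,bz,hl,hn,ho,hq,hu,hz,lo,lq,lu,no,nq,nu,oq,ou,oz,qu,qz,uz
∂2: piv[abh,abl,abu,alu,aou,aoz,auz,bhn,bhq,blo,blq,bno,boq,bou,hou,huz,nqu,oqz] rk=18  ker:blu,loq
rk∂_2=18

rank∂_2=18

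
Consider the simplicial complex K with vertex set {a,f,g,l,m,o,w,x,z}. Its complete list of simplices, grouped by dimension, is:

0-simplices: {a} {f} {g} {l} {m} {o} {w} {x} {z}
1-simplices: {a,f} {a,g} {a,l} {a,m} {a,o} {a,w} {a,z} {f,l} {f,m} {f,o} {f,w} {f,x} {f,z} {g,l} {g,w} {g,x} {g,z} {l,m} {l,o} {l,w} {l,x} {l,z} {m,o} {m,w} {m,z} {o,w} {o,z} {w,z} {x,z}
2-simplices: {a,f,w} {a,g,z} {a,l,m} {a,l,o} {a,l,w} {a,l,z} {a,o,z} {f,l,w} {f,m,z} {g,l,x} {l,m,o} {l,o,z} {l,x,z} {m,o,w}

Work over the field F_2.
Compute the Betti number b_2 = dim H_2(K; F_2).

n_0=9 n_1=29 n_2=14  [Z2]
∂1: piv[af,ag,al,am,ao,aw,az,fx] rk=8  ker:fl,fm,fo,fw,fz,gl,gw,gx,gz,lm,lo,lw,lx,lz,mo,mw,mz,ow,oz,wz,xz
∂2: piv[afw,agz,alm,alo,alw,alz,aoz,flw,fmz,glx,lmo,lxz,mow] rk=13  ker:loz
b_2=(14−13)−0=1

b_2=1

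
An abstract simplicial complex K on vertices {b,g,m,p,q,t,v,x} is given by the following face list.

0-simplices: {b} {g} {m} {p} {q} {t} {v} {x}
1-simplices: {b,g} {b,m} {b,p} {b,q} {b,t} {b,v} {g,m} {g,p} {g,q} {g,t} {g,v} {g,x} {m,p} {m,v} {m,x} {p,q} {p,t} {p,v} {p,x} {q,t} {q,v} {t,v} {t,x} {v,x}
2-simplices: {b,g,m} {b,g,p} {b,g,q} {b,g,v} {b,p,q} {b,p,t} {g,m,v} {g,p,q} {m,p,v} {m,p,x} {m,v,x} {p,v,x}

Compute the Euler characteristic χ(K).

n_0=8 n_1=24 n_2=12
χ=+8−24+12=-4

χ(K)=-4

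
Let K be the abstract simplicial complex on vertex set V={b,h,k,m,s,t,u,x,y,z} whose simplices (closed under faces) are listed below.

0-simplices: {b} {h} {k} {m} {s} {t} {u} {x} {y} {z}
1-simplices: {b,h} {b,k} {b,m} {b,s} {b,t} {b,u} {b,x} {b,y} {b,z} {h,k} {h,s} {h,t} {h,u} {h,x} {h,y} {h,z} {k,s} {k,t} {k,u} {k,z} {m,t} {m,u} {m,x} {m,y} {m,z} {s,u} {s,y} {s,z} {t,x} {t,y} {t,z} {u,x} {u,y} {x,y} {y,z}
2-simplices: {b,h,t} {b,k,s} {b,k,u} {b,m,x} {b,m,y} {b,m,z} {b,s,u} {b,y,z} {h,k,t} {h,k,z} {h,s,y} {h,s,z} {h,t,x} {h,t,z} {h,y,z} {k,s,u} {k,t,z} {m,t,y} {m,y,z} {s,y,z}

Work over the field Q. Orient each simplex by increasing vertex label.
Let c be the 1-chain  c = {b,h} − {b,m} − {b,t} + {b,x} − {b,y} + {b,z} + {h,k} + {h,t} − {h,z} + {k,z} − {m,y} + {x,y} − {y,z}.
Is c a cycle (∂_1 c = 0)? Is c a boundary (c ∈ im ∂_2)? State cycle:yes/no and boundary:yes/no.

n_0=10 n_1=35 n_2=20  [Q]
∂1: piv[bh,bk,bm,bs,bt,bu,bx,by,bz] rk=9  ker:hk,hs,ht,hu,hx,hy,hz,ks,kt,ku,kz,mt,mu,mx,my,mz,su,sy,sz,tx,ty,tz,ux,uy,xy,yz
∂2: piv[bht,bks,bku,bmx,bmy,bmz,bsu,byz,hkt,hkz,hsy,hsz,htx,htz,hyz,mty] rk=16  ker:ksu,ktz,myz,syz
∂1c = 0
c vs im∂2: residual ≠ 0 ⇒ not boundary

cycle:yes boundary:no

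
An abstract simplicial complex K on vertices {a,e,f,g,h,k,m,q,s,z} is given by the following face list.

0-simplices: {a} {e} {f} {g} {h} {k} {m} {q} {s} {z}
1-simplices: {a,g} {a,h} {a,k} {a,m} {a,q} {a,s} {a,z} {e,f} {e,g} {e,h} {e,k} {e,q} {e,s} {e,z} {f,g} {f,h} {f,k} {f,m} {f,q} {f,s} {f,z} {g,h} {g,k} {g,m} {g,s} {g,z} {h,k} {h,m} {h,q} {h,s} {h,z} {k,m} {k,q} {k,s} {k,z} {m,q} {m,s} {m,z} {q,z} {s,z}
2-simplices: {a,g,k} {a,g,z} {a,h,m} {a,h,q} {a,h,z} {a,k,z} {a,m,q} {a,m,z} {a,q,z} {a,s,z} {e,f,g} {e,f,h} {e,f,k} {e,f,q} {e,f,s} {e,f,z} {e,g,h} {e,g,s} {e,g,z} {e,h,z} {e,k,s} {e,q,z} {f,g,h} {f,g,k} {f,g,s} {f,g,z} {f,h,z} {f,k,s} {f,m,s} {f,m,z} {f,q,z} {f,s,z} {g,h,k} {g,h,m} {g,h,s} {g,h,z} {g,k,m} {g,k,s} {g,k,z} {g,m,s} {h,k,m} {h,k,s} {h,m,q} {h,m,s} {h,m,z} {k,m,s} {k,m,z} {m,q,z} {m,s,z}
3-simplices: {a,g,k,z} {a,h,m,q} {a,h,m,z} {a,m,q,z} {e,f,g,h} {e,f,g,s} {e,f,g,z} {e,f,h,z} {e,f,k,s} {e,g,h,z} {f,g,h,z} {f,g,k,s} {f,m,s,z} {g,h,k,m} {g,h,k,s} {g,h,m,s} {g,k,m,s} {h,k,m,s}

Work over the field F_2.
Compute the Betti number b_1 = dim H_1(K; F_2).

b_1=1

n_0=10 n_1=40 n_2=49 n_3=18  [Z2]
∂1: piv[ag,ah,ak,am,aq,as,az,ef,eg] rk=9  ker:eh,ek,eq,es,ez,fg,fh,fk,fm,fq,fs,fz,gh,gk,gm,gs,gz,hk,hm,hq,hs,hz,km,kq,ks,kz,mq,ms,mz,qz,sz
∂2: piv[agk,agz,ahm,ahq,ahz,akz,amq,amz,aqz,asz,efg,efh,efk,efq,efs,efz,egh,egs,egz,ehz,eks,eqz,fgk,fms,fmz,fsz,ghk,ghm,ghs,gkm] rk=30  ker:fgh,fgs,fgz,fhz,fks,fqz,ghz,gks,gkz,gms,hkm,hks,hmq,hms,hmz,kms,kmz,mqz,msz
∂3: piv[agkz,ahmq,ahmz,amqz,efgh,efgs,efgz,efhz,efks,eghz,fgks,fmsz,ghkm,ghks,ghms,gkms] rk=16  ker:fghz,hkms
b_1=(40−9)−30=1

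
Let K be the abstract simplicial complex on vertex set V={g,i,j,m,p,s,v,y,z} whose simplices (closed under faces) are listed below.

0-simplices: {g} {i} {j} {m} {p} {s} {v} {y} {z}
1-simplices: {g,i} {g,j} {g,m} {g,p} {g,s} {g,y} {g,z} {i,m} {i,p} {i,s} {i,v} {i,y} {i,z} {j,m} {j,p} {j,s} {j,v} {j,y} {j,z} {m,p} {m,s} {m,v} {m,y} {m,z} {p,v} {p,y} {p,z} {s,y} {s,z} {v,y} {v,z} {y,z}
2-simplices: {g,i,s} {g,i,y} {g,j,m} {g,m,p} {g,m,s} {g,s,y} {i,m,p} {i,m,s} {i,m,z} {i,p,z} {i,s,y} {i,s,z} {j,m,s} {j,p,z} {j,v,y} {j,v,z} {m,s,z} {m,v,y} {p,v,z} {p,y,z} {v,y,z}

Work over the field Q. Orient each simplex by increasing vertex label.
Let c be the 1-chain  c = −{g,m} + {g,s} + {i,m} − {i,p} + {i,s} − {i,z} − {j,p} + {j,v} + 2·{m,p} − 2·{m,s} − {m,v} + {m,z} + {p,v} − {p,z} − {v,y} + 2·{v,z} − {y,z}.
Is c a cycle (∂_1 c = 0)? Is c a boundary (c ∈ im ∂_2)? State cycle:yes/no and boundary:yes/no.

cycle:yes boundary:no

n_0=9 n_1=32 n_2=21  [Q]
∂1: piv[gi,gj,gm,gp,gs,gy,gz,iv] rk=8  ker:im,ip,is,iy,iz,jm,jp,js,jv,jy,jz,mp,ms,mv,my,mz,pv,py,pz,sy,sz,vy,vz,yz
∂2: piv[gis,giy,gjm,gmp,gms,gsy,imp,ims,imz,ipz,isz,jms,jpz,jvy,jvz,mvy,pvz,pyz,vyz] rk=19  ker:isy,msz
∂1c = 0
c vs im∂2: residual ≠ 0 ⇒ not boundary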